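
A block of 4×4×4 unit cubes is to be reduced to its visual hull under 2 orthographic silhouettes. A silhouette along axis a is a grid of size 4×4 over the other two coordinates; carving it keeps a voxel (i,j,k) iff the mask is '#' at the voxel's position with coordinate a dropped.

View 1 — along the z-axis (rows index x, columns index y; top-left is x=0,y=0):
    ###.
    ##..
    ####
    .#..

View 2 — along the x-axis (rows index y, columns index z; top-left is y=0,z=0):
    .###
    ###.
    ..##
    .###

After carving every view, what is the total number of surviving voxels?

remaining voxels: 28

initial block: 4^3 = 64
after view 1 [z-axis, 10 of 16 cells solid] → remaining = 40
after view 2 [x-axis, 11 of 16 cells solid] → remaining = 28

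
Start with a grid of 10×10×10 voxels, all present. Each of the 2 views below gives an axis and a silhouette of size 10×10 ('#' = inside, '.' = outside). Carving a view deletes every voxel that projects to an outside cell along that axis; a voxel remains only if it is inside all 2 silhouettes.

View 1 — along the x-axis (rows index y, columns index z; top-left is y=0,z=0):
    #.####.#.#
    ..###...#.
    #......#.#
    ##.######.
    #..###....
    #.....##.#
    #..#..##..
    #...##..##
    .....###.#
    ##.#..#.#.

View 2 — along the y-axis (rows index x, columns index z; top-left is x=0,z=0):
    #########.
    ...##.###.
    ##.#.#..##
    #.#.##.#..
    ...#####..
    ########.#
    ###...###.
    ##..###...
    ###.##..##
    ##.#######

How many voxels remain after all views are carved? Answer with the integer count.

|visual hull| = 325

before carving: 1000 voxels (10×10×10)
  1. axis=0 (YZ plane), |mask|=48  ⇒  voxels=480
  2. axis=1 (XZ plane), |mask|=66  ⇒  voxels=325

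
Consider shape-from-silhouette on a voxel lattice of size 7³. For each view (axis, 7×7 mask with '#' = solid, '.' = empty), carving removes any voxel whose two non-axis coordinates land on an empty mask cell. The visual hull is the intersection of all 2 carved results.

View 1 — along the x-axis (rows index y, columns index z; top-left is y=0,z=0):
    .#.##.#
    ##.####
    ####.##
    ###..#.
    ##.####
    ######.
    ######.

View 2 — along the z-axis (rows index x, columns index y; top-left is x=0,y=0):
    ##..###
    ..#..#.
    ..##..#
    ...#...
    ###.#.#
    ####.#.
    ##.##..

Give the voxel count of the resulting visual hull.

before carving: 343 voxels (7×7×7)
  1. axis=0 (YZ plane), |mask|=38  ⇒  voxels=266
  2. axis=2 (XY plane), |mask|=25  ⇒  voxels=134

remaining voxels: 134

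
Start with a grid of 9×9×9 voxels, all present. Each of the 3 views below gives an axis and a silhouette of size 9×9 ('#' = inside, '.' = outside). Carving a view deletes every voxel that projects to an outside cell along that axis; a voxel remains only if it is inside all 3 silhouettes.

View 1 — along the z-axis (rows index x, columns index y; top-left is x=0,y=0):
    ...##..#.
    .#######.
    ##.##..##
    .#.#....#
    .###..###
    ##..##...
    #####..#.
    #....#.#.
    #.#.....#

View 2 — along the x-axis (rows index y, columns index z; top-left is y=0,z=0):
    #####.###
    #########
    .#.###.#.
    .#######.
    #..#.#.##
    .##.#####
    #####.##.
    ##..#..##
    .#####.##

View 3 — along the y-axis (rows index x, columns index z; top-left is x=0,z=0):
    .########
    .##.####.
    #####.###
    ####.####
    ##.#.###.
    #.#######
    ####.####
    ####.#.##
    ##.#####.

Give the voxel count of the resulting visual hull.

remaining voxels: 222

before carving: 729 voxels (9×9×9)
[1] z-view keeps 41 columns → grid now 369
[2] x-view keeps 60 columns → grid now 274
[3] y-view keeps 66 columns → grid now 222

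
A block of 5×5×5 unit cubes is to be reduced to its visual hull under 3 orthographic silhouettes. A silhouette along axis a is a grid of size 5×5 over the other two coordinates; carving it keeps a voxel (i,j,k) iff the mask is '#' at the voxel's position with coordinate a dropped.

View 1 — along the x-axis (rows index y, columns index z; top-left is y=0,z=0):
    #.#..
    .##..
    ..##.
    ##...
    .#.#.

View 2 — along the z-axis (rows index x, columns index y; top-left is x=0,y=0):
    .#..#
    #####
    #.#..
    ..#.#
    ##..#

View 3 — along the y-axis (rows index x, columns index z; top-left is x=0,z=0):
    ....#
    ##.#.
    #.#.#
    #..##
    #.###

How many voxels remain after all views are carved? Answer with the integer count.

start: 5×5×5 = 125 voxels
carve view 1 (along x, YZ-mask fill 10/25): 50 voxels remain
carve view 2 (along z, XY-mask fill 14/25): 28 voxels remain
carve view 3 (along y, XZ-mask fill 14/25): 16 voxels remain

remaining voxels: 16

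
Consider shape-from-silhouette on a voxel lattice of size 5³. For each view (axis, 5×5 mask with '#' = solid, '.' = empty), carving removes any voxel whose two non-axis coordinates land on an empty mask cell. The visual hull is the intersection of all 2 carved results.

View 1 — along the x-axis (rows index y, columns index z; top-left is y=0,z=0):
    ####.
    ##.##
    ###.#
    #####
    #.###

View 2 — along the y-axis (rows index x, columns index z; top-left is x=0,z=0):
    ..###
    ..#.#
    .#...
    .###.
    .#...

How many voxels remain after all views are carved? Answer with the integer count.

remaining voxels: 40

before carving: 125 voxels (5×5×5)
V1 x: intersect with YZ mask (21 set) -- 105 left
V2 y: intersect with XZ mask (10 set) -- 40 left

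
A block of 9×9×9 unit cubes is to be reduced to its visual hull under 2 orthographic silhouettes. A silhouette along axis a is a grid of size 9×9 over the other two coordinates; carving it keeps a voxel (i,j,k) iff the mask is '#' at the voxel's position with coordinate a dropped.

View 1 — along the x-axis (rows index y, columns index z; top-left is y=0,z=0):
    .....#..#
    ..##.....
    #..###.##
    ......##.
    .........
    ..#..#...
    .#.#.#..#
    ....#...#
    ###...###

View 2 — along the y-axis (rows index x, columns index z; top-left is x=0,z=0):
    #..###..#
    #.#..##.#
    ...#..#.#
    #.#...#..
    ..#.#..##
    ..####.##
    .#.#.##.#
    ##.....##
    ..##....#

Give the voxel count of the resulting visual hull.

121 voxels

start: 9×9×9 = 729 voxels
V1 x: intersect with YZ mask (26 set) -- 234 left
V2 y: intersect with XZ mask (38 set) -- 121 left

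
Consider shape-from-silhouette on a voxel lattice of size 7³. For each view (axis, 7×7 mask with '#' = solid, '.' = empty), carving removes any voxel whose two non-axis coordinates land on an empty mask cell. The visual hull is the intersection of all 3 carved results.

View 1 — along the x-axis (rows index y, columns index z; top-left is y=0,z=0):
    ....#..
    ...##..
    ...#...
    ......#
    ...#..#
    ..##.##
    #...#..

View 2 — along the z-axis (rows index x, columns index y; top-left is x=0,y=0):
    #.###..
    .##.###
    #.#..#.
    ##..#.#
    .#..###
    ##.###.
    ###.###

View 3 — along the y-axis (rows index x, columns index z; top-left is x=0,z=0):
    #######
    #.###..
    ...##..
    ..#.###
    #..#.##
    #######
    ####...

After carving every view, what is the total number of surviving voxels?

voxel count = 43

full grid |V| = 343
[1] x-view keeps 13 columns → grid now 91
[2] z-view keeps 31 columns → grid now 61
[3] y-view keeps 32 columns → grid now 43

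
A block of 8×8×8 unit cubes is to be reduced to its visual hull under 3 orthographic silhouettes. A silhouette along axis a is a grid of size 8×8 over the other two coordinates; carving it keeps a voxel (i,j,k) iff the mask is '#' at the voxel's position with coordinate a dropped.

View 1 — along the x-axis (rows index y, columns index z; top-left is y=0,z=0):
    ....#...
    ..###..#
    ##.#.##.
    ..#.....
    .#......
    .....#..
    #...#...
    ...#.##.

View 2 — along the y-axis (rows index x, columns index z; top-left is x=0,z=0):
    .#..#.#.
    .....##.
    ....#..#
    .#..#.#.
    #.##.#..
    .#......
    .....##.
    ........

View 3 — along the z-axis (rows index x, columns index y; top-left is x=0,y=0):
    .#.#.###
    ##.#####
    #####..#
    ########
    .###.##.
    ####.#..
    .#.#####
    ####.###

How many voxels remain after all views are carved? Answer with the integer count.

voxel count = 28

start: 8×8×8 = 512 voxels
step 1: project along x, AND mask (18/64) → |grid| = 144
step 2: project along y, AND mask (17/64) → |grid| = 40
step 3: project along z, AND mask (49/64) → |grid| = 28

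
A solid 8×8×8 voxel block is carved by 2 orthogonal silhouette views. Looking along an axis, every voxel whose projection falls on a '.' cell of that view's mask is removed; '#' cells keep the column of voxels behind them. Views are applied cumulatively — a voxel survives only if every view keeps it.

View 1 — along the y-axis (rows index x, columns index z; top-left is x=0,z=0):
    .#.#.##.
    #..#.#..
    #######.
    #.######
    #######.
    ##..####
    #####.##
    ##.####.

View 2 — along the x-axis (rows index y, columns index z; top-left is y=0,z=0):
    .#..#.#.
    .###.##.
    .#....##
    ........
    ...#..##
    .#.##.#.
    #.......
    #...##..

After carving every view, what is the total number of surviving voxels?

remaining voxels: 136

start: 8×8×8 = 512 voxels
[1] y-view keeps 47 columns → grid now 376
[2] x-view keeps 22 columns → grid now 136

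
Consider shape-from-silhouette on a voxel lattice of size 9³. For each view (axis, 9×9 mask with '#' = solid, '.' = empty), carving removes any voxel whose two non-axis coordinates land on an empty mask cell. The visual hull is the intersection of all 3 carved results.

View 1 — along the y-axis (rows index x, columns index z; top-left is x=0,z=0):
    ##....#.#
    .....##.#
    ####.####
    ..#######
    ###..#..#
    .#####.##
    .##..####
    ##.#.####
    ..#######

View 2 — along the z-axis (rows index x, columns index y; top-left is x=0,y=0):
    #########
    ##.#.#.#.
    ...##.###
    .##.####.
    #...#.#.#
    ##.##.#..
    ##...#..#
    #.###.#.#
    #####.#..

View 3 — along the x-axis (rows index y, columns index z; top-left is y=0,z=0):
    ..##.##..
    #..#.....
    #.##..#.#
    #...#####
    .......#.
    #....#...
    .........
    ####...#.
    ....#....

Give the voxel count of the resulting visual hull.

initial block: 9^3 = 729
[1] y-view keeps 54 columns → grid now 486
[2] z-view keeps 50 columns → grid now 296
[3] x-view keeps 26 columns → grid now 81

remaining voxels: 81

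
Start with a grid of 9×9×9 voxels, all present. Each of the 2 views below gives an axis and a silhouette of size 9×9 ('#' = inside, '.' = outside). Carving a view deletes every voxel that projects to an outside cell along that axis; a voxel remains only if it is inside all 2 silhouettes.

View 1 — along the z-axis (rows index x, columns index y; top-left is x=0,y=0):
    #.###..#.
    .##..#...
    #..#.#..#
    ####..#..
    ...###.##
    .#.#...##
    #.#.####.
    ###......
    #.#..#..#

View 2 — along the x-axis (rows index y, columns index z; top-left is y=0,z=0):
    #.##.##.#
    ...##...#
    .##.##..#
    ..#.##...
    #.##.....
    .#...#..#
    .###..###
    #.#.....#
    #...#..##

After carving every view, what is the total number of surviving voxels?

157 voxels

initial block: 9^3 = 729
V1 z: intersect with XY mask (39 set) -- 351 left
V2 x: intersect with YZ mask (36 set) -- 157 left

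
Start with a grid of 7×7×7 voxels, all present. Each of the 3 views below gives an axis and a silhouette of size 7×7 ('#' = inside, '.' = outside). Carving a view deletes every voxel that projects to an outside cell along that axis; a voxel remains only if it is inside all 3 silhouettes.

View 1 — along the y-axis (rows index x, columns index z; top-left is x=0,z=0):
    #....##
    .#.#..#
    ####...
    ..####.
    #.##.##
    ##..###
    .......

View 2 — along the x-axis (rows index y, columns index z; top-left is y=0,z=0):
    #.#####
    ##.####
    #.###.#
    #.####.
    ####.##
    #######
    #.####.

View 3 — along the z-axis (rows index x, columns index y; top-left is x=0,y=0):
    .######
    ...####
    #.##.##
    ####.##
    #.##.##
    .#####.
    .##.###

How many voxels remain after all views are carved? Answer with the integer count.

before carving: 343 voxels (7×7×7)
carve view 1 (along y, XZ-mask fill 24/49): 168 voxels remain
carve view 2 (along x, YZ-mask fill 40/49): 139 voxels remain
carve view 3 (along z, XY-mask fill 36/49): 103 voxels remain

|visual hull| = 103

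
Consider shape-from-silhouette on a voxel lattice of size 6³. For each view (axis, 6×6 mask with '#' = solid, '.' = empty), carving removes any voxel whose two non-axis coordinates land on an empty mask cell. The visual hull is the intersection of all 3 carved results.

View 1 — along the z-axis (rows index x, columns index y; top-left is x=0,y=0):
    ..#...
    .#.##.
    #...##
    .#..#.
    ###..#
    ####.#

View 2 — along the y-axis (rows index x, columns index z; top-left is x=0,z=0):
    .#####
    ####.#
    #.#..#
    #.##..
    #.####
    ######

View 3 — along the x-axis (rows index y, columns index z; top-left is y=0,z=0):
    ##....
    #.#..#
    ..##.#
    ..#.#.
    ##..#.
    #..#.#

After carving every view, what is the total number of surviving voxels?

start: 6×6×6 = 216 voxels
step 1: project along z, AND mask (18/36) → |grid| = 108
step 2: project along y, AND mask (27/36) → |grid| = 85
step 3: project along x, AND mask (16/36) → |grid| = 39

39 voxels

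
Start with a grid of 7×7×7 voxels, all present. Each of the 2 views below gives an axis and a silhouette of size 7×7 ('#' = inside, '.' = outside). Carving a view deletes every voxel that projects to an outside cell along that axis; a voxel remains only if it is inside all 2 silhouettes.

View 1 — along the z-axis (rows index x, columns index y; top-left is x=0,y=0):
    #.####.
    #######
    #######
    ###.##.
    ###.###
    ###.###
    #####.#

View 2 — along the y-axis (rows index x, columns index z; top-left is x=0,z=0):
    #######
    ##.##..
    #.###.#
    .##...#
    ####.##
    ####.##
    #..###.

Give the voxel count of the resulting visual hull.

remaining voxels: 209

full grid |V| = 343
  1. axis=2 (XY plane), |mask|=42  ⇒  voxels=294
  2. axis=1 (XZ plane), |mask|=35  ⇒  voxels=209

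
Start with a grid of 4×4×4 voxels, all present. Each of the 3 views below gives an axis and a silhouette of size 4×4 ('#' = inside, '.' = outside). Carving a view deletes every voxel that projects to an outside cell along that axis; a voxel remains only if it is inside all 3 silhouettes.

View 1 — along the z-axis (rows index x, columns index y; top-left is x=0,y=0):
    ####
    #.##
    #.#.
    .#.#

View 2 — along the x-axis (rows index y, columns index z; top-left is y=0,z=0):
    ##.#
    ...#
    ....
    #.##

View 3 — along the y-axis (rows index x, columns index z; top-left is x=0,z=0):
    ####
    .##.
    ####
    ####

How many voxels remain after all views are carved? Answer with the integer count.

full grid |V| = 64
step 1: project along z, AND mask (11/16) → |grid| = 44
step 2: project along x, AND mask (7/16) → |grid| = 20
step 3: project along y, AND mask (14/16) → |grid| = 16

|visual hull| = 16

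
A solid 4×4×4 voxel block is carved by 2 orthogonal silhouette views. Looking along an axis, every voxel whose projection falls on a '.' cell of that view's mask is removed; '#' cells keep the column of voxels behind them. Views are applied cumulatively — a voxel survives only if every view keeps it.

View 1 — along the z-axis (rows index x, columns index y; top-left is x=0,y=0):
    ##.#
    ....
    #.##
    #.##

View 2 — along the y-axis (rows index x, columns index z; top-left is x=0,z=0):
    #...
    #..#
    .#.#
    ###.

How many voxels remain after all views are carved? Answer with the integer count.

remaining voxels: 18

before carving: 64 voxels (4×4×4)
V1 z: intersect with XY mask (9 set) -- 36 left
V2 y: intersect with XZ mask (8 set) -- 18 left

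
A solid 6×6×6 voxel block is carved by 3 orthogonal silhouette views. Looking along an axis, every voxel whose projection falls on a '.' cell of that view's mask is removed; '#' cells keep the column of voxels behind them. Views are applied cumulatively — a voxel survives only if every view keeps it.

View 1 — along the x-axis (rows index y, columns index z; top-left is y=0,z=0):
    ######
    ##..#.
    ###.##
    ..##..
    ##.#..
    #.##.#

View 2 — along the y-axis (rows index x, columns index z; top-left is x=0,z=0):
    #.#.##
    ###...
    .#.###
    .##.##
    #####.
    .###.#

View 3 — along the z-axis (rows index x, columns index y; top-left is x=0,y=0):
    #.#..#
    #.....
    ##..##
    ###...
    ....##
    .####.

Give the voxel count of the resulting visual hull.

start: 6×6×6 = 216 voxels
after view 1 [x-axis, 23 of 36 cells solid] → remaining = 138
after view 2 [y-axis, 24 of 36 cells solid] → remaining = 91
after view 3 [z-axis, 17 of 36 cells solid] → remaining = 48

48 voxels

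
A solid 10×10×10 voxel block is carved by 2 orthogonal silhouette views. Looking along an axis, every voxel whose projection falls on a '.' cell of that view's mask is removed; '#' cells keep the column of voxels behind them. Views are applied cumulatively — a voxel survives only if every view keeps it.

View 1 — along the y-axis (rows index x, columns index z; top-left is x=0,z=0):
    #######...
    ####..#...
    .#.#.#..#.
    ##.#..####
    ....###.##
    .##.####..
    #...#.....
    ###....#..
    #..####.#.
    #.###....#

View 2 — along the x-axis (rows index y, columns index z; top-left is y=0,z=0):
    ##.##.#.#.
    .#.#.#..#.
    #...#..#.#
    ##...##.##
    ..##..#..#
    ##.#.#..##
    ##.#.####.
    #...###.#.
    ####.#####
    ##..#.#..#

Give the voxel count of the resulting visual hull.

full grid |V| = 1000
carve view 1 (along y, XZ-mask fill 51/100): 510 voxels remain
carve view 2 (along x, YZ-mask fill 56/100): 295 voxels remain

remaining voxels: 295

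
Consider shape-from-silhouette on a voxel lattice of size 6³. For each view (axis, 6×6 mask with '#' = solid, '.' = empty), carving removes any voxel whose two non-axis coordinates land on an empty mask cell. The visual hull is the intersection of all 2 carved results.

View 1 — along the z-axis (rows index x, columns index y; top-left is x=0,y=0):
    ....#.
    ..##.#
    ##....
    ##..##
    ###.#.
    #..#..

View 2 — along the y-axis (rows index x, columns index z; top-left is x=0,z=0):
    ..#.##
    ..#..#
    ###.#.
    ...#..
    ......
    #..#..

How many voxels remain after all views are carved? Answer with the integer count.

before carving: 216 voxels (6×6×6)
V1 z: intersect with XY mask (16 set) -- 96 left
V2 y: intersect with XZ mask (12 set) -- 25 left

25 voxels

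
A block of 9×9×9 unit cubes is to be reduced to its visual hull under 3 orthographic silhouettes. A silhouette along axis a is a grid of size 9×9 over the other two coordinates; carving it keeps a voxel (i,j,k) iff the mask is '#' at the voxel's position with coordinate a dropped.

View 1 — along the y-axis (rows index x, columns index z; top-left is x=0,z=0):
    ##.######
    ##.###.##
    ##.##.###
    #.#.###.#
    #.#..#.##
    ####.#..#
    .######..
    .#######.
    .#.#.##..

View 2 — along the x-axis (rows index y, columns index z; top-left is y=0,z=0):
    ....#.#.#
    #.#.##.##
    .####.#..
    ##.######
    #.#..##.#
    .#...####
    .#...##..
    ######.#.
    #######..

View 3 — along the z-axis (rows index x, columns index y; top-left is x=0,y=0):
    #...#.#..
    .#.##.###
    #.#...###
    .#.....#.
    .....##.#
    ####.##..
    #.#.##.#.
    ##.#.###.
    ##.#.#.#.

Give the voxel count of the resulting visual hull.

start: 9×9×9 = 729 voxels
carve view 1 (along y, XZ-mask fill 56/81): 504 voxels remain
carve view 2 (along x, YZ-mask fill 49/81): 309 voxels remain
carve view 3 (along z, XY-mask fill 41/81): 146 voxels remain

remaining voxels: 146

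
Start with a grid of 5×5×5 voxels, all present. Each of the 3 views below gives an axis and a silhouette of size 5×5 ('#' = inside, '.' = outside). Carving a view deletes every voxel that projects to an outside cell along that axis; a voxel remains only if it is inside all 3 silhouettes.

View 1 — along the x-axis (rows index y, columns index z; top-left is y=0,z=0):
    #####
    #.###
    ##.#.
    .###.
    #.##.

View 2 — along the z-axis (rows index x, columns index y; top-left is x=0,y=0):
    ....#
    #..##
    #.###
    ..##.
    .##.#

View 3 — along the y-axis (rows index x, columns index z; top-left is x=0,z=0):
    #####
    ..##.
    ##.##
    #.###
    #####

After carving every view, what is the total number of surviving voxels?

34 voxels

before carving: 125 voxels (5×5×5)
  1. axis=0 (YZ plane), |mask|=18  ⇒  voxels=90
  2. axis=2 (XY plane), |mask|=13  ⇒  voxels=44
  3. axis=1 (XZ plane), |mask|=20  ⇒  voxels=34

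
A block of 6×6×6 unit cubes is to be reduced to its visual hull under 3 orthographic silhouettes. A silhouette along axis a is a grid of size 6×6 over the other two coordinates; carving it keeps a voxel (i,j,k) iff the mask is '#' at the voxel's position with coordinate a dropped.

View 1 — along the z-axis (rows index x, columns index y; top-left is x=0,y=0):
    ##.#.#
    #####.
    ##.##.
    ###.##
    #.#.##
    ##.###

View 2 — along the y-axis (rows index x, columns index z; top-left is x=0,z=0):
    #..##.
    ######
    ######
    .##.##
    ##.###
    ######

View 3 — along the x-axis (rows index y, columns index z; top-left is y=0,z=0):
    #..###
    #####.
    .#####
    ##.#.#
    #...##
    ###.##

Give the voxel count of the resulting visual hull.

98 voxels

start: 6×6×6 = 216 voxels
V1 z: intersect with XY mask (27 set) -- 162 left
V2 y: intersect with XZ mask (30 set) -- 136 left
V3 x: intersect with YZ mask (26 set) -- 98 left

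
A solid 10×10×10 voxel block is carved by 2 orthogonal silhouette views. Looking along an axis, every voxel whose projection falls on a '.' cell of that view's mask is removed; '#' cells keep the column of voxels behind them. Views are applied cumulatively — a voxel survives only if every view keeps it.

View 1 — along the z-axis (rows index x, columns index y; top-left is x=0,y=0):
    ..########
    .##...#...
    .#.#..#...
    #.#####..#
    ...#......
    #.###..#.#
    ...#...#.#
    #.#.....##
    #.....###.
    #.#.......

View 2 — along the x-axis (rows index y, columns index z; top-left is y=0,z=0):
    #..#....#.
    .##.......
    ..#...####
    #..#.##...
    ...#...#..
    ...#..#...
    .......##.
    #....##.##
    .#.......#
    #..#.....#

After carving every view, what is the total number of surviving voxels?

start: 10×10×10 = 1000 voxels
[1] z-view keeps 41 columns → grid now 410
[2] x-view keeps 30 columns → grid now 134

|visual hull| = 134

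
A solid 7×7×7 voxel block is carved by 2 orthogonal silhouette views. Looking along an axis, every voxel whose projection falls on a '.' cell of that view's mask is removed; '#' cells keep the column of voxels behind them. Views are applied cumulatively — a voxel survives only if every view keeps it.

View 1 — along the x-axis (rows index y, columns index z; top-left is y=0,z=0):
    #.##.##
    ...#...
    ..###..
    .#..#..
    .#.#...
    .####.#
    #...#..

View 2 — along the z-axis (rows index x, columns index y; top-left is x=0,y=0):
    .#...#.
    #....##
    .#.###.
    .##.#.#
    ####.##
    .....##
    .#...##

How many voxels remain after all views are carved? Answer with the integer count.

start: 7×7×7 = 343 voxels
V1 x: intersect with YZ mask (20 set) -- 140 left
V2 z: intersect with XY mask (24 set) -- 69 left

voxel count = 69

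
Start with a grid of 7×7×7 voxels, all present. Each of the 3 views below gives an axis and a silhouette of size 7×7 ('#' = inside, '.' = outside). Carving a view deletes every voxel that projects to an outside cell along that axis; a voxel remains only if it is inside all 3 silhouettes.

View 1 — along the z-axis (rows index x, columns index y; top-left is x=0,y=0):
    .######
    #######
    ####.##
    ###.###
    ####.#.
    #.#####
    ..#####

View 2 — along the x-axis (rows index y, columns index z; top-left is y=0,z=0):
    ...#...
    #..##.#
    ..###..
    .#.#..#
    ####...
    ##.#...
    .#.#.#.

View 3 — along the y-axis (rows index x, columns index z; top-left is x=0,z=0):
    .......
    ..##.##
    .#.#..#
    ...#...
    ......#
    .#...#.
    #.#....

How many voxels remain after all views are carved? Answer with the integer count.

|visual hull| = 40

before carving: 343 voxels (7×7×7)
V1 z: intersect with XY mask (41 set) -- 287 left
V2 x: intersect with YZ mask (21 set) -- 123 left
V3 y: intersect with XZ mask (13 set) -- 40 left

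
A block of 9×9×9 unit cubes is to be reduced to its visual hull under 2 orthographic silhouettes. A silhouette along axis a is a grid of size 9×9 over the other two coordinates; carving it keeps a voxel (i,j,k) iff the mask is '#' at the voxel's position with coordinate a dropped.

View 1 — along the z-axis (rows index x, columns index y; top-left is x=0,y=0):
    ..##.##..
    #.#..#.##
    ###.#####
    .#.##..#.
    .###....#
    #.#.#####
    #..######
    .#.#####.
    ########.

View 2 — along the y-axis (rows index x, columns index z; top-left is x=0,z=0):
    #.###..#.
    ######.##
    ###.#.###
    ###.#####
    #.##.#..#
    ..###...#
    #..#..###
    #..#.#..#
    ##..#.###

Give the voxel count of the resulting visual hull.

voxel count = 303

full grid |V| = 729
after view 1 [z-axis, 53 of 81 cells solid] → remaining = 477
after view 2 [y-axis, 52 of 81 cells solid] → remaining = 303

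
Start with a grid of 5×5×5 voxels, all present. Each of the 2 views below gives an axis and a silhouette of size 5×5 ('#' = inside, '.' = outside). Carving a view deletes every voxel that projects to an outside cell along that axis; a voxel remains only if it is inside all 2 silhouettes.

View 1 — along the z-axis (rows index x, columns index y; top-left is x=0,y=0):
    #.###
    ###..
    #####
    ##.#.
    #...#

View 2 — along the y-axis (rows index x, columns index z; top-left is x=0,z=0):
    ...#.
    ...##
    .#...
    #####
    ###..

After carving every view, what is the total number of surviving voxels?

remaining voxels: 36

initial block: 5^3 = 125
[1] z-view keeps 17 columns → grid now 85
[2] y-view keeps 12 columns → grid now 36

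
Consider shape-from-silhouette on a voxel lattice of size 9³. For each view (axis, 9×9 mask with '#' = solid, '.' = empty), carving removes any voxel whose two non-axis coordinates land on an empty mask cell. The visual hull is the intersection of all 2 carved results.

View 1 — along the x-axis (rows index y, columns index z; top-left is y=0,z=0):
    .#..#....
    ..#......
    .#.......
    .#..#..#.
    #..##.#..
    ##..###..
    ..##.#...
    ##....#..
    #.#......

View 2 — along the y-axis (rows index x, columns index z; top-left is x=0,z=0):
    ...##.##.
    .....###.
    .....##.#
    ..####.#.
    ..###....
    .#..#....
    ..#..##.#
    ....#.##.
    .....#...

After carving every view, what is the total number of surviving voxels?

voxel count = 69

before carving: 729 voxels (9×9×9)
after view 1 [x-axis, 24 of 81 cells solid] → remaining = 216
after view 2 [y-axis, 28 of 81 cells solid] → remaining = 69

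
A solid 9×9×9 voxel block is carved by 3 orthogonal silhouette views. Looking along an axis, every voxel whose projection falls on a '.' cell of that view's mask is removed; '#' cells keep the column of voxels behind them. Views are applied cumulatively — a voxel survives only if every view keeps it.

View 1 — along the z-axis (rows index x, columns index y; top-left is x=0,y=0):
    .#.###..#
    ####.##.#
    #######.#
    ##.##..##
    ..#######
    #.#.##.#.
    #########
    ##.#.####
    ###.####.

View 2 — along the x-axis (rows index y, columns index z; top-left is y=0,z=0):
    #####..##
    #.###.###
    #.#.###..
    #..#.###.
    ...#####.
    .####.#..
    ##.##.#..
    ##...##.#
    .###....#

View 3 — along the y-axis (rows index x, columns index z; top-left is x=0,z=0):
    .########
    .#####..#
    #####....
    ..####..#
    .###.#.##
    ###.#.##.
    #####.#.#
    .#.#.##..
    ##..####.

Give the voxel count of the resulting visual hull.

initial block: 9^3 = 729
after view 1 [z-axis, 61 of 81 cells solid] → remaining = 549
after view 2 [x-axis, 48 of 81 cells solid] → remaining = 326
after view 3 [y-axis, 53 of 81 cells solid] → remaining = 218

|visual hull| = 218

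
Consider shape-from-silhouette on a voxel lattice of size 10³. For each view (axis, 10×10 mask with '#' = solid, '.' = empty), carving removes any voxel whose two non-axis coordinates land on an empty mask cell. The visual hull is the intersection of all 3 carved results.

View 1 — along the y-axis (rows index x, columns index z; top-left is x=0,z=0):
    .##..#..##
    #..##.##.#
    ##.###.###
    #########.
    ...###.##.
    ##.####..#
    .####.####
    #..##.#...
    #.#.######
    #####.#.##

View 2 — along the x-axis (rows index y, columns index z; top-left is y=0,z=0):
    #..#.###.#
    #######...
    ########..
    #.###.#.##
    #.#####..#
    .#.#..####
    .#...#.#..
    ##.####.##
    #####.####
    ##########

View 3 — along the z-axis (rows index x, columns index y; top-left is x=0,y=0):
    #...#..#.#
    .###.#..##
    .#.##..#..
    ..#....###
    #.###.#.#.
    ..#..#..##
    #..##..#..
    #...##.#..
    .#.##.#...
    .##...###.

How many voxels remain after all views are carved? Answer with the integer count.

start: 10×10×10 = 1000 voxels
after view 1 [y-axis, 68 of 100 cells solid] → remaining = 680
after view 2 [x-axis, 71 of 100 cells solid] → remaining = 488
after view 3 [z-axis, 45 of 100 cells solid] → remaining = 221

221 voxels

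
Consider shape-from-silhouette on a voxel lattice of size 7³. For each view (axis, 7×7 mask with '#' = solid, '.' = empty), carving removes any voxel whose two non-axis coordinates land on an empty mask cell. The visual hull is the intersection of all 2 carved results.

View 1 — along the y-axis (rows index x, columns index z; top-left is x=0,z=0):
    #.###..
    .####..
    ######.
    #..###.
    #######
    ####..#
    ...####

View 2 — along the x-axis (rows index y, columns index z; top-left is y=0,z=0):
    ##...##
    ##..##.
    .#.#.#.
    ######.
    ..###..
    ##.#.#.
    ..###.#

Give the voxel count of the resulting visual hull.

initial block: 7^3 = 343
carve view 1 (along y, XZ-mask fill 34/49): 238 voxels remain
carve view 2 (along x, YZ-mask fill 28/49): 140 voxels remain

140 voxels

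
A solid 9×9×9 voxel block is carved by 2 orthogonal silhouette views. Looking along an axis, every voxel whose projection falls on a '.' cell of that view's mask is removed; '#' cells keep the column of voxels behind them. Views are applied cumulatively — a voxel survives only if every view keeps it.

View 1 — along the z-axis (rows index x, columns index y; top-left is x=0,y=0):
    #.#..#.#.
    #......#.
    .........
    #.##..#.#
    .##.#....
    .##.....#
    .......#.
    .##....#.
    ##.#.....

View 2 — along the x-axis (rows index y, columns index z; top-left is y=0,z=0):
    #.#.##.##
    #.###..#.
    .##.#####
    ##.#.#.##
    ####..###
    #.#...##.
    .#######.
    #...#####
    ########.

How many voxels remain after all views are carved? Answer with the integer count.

initial block: 9^3 = 729
step 1: project along z, AND mask (24/81) → |grid| = 216
step 2: project along x, AND mask (56/81) → |grid| = 149

remaining voxels: 149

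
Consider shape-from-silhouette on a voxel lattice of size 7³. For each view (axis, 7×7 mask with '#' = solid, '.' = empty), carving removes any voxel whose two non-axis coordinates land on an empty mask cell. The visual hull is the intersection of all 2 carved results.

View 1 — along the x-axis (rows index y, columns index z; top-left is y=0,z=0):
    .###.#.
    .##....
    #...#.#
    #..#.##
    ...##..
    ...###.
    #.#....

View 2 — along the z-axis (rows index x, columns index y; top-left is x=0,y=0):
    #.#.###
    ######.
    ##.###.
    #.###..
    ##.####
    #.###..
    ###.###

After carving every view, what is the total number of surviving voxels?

|visual hull| = 106

start: 7×7×7 = 343 voxels
after view 1 [x-axis, 20 of 49 cells solid] → remaining = 140
after view 2 [z-axis, 36 of 49 cells solid] → remaining = 106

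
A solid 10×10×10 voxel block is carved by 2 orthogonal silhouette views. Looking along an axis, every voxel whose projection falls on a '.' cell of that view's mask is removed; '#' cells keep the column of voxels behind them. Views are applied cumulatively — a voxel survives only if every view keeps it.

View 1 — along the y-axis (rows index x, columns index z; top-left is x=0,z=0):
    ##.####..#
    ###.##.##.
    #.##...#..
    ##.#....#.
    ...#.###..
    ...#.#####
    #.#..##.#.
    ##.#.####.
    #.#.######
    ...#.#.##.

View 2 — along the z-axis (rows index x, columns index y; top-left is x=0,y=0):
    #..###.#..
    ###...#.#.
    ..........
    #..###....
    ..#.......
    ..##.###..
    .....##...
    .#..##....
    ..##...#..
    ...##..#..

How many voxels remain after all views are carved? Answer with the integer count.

remaining voxels: 187

initial block: 10^3 = 1000
  1. axis=1 (XZ plane), |mask|=56  ⇒  voxels=560
  2. axis=2 (XY plane), |mask|=31  ⇒  voxels=187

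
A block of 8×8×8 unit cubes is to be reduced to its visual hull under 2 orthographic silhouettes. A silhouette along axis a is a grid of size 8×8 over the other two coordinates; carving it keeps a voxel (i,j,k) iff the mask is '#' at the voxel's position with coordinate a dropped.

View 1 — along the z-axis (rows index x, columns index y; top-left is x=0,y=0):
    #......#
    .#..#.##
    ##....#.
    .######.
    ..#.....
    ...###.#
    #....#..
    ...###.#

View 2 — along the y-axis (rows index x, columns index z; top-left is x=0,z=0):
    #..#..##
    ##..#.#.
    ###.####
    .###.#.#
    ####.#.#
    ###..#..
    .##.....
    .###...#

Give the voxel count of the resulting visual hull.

voxel count = 117

initial block: 8^3 = 512
step 1: project along z, AND mask (26/64) → |grid| = 208
step 2: project along y, AND mask (36/64) → |grid| = 117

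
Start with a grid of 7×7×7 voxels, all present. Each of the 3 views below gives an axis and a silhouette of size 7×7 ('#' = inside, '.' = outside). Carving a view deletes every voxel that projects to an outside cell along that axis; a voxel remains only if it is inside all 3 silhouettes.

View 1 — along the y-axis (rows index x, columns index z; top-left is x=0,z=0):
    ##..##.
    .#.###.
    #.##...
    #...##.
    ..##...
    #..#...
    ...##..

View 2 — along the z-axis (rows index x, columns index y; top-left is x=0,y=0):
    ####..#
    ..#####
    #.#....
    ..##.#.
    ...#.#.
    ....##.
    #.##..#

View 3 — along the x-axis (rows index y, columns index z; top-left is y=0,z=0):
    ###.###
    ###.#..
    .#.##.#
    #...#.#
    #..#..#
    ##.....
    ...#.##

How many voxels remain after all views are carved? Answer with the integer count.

full grid |V| = 343
after view 1 [y-axis, 20 of 49 cells solid] → remaining = 140
after view 2 [z-axis, 23 of 49 cells solid] → remaining = 71
after view 3 [x-axis, 25 of 49 cells solid] → remaining = 35

35 voxels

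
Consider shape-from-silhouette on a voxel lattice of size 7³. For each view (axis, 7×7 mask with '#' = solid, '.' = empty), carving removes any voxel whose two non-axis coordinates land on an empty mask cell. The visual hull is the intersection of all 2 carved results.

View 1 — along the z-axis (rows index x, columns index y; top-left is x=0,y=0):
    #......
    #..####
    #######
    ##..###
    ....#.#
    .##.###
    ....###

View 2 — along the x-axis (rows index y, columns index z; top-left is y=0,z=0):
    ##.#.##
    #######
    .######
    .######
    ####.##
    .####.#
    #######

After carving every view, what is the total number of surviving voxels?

full grid |V| = 343
[1] z-view keeps 28 columns → grid now 196
[2] x-view keeps 42 columns → grid now 168

|visual hull| = 168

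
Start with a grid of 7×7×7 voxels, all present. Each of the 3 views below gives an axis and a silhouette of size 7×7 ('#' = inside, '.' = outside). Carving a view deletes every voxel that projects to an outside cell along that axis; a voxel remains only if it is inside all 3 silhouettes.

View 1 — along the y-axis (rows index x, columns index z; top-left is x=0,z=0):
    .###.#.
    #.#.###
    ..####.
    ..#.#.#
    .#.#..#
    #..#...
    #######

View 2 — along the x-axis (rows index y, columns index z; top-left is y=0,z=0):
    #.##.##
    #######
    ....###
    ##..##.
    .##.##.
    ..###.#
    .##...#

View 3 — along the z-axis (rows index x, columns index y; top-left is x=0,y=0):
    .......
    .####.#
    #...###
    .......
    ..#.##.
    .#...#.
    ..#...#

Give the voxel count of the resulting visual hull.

|visual hull| = 39

start: 7×7×7 = 343 voxels
  1. axis=1 (XZ plane), |mask|=28  ⇒  voxels=196
  2. axis=0 (YZ plane), |mask|=30  ⇒  voxels=121
  3. axis=2 (XY plane), |mask|=16  ⇒  voxels=39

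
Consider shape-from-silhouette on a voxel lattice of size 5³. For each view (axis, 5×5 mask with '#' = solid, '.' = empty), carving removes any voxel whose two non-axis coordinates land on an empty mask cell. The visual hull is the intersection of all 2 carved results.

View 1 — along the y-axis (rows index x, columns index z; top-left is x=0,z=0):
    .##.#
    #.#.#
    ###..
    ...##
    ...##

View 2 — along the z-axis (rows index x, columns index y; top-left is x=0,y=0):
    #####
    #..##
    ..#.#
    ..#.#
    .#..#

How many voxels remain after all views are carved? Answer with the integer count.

full grid |V| = 125
[1] y-view keeps 13 columns → grid now 65
[2] z-view keeps 14 columns → grid now 38

38 voxels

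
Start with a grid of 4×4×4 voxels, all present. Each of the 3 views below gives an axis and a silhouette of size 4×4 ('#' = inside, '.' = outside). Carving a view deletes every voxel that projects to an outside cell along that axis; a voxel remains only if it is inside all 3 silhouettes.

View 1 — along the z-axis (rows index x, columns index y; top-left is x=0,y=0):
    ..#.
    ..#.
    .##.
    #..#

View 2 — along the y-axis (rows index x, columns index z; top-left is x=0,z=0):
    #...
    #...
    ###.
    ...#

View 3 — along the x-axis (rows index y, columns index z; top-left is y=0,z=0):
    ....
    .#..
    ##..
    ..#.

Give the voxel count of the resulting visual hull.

voxel count = 5

full grid |V| = 64
step 1: project along z, AND mask (6/16) → |grid| = 24
step 2: project along y, AND mask (6/16) → |grid| = 10
step 3: project along x, AND mask (4/16) → |grid| = 5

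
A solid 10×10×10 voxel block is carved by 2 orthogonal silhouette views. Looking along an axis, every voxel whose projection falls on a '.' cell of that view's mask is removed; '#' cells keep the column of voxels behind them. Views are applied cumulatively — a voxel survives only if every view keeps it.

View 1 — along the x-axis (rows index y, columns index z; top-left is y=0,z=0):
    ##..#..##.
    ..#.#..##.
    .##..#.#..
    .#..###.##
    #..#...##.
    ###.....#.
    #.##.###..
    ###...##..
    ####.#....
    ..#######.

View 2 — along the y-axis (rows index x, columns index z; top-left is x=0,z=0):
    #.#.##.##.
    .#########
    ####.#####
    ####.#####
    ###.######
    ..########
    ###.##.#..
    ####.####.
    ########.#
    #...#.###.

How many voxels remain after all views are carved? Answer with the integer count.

initial block: 10^3 = 1000
[1] x-view keeps 50 columns → grid now 500
[2] y-view keeps 78 columns → grid now 406

voxel count = 406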